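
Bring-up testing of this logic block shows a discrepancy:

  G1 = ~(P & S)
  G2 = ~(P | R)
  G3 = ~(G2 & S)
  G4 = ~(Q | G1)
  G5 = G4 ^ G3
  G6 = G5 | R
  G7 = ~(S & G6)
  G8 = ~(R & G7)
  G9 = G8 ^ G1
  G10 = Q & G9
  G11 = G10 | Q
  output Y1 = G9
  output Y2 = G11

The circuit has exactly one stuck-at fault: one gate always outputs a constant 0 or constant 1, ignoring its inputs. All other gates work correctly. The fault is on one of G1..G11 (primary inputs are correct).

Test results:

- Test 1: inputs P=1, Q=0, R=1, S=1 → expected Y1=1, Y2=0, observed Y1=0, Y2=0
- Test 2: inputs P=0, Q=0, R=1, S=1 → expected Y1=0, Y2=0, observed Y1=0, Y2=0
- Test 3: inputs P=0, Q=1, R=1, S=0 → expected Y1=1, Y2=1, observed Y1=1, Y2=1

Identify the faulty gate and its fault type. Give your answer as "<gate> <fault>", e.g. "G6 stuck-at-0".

Fault-free values for test 1 (P=1, Q=0, R=1, S=1): G1=0, G2=0, G3=1, G4=1, G5=0, G6=1, G7=0, G8=1, G9=1, G10=0, G11=0, giving Y1=1, Y2=0. Observed Y1=0, Y2=0.
Test 1: faults giving observed Y1=0, Y2=0 are {G1 stuck-at-1, G6 stuck-at-0, G7 stuck-at-1, G8 stuck-at-0, G9 stuck-at-0}.
Test 2 (P=0, Q=0, R=1, S=1): fault-free G1=1, G2=0, G3=1, G4=0, G5=1, G6=1, G7=0, G8=1, G9=0, G10=0, G11=0 → Y1=0, Y2=0; observed Y1=0, Y2=0. Eliminates G6 stuck-at-0, G7 stuck-at-1, G8 stuck-at-0.
Test 3 (P=0, Q=1, R=1, S=0): fault-free G1=1, G2=0, G3=1, G4=0, G5=1, G6=1, G7=1, G8=0, G9=1, G10=1, G11=1 → Y1=1, Y2=1; observed Y1=1, Y2=1. Eliminates G9 stuck-at-0.
Only G1 stuck-at-1 is consistent with every test.

G1 stuck-at-1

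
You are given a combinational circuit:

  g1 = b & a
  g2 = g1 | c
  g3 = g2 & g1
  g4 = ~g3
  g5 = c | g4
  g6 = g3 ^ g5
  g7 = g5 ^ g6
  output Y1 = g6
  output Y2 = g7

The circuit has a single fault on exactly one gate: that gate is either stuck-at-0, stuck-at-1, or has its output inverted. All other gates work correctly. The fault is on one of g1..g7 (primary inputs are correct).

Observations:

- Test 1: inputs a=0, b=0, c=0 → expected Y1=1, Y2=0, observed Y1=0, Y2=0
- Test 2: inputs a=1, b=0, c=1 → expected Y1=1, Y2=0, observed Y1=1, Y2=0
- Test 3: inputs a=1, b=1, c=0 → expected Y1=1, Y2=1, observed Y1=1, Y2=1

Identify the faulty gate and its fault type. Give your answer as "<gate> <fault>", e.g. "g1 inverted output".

Fault-free values for test 1 (a=0, b=0, c=0): g1=0, g2=0, g3=0, g4=1, g5=1, g6=1, g7=0, giving Y1=1, Y2=0. Observed Y1=0, Y2=0.
Test 1: faults giving observed Y1=0, Y2=0 are {g4 stuck-at-0, g4 inverted output, g5 stuck-at-0, g5 inverted output}.
Test 2 (a=1, b=0, c=1): fault-free g1=0, g2=1, g3=0, g4=1, g5=1, g6=1, g7=0 → Y1=1, Y2=0; observed Y1=1, Y2=0. Eliminates g5 stuck-at-0, g5 inverted output.
Test 3 (a=1, b=1, c=0): fault-free g1=1, g2=1, g3=1, g4=0, g5=0, g6=1, g7=1 → Y1=1, Y2=1; observed Y1=1, Y2=1. Eliminates g4 inverted output.
Only g4 stuck-at-0 is consistent with every test.

g4 stuck-at-0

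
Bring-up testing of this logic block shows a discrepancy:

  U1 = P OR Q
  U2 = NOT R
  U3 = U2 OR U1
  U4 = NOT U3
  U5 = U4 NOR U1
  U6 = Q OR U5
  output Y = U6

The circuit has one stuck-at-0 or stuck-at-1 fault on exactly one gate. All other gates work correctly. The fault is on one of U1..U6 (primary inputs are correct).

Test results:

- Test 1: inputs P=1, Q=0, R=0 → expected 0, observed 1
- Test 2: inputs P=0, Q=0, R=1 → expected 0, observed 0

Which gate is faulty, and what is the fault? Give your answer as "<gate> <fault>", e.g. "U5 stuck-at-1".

Fault-free values for test 1 (P=1, Q=0, R=0): U1=1, U2=1, U3=1, U4=0, U5=0, U6=0, giving Y=0. Observed 1.
Test 1: faults giving observed 1 are {U1 stuck-at-0, U5 stuck-at-1, U6 stuck-at-1}.
Test 2 (P=0, Q=0, R=1): fault-free U1=0, U2=0, U3=0, U4=1, U5=0, U6=0 → 0; observed 0. Eliminates U5 stuck-at-1, U6 stuck-at-1.
Only U1 stuck-at-0 is consistent with every test.

U1 stuck-at-0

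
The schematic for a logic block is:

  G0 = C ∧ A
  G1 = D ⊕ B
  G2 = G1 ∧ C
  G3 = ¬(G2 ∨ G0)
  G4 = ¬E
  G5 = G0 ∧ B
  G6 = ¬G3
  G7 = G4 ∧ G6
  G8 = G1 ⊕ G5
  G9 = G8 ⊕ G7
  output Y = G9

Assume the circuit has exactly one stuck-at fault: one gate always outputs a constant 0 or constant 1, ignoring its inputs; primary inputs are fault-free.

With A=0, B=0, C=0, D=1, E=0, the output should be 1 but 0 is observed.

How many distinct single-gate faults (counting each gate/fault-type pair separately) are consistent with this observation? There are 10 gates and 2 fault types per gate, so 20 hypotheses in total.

Fault-free: G0=0, G1=1, G2=0, G3=1, G4=1, G5=0, G6=0, G7=0, G8=1, G9=1 → 1. Observed 0.
  G0: stuck-at-1 ✓; others ✗
  G1: stuck-at-0 ✓; others ✗
  G2: stuck-at-1 ✓; others ✗
  G3: stuck-at-0 ✓; others ✗
  G4: none of the 2 fault types match ✗
  G5: stuck-at-1 ✓; others ✗
  G6: stuck-at-1 ✓; others ✗
  G7: stuck-at-1 ✓; others ✗
  G8: stuck-at-0 ✓; others ✗
  G9: stuck-at-0 ✓; others ✗
Consistent faults: {G0 stuck-at-1, G1 stuck-at-0, G2 stuck-at-1, G3 stuck-at-0, G5 stuck-at-1, G6 stuck-at-1, G7 stuck-at-1, G8 stuck-at-0, G9 stuck-at-0} — 9 in all.

9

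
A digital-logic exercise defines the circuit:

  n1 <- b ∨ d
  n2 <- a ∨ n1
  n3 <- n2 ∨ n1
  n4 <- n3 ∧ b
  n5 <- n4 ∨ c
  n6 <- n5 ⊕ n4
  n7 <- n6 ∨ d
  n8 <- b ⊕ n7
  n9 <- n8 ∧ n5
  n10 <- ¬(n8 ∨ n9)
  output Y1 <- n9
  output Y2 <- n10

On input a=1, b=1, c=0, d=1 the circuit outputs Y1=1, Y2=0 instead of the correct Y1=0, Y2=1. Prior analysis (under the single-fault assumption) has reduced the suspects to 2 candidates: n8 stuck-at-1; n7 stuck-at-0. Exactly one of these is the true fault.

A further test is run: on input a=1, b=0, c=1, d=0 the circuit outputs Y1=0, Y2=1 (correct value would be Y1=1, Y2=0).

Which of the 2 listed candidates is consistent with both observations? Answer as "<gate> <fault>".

Evaluate each candidate on input a=1, b=0, c=1, d=0:
  n8 stuck-at-1: n1=0, n2=1, n3=1, n4=0, n5=1, n6=1, n7=1, n8=1 [stuck-at-1], n9=1, n10=0 → Y1=1, Y2=0 — eliminated
  n7 stuck-at-0: n1=0, n2=1, n3=1, n4=0, n5=1, n6=1, n7=0 [stuck-at-0], n8=0, n9=0, n10=1 → Y1=0, Y2=1 — matches
Only n7 stuck-at-0 reproduces the observed Y1=0, Y2=1.

n7 stuck-at-0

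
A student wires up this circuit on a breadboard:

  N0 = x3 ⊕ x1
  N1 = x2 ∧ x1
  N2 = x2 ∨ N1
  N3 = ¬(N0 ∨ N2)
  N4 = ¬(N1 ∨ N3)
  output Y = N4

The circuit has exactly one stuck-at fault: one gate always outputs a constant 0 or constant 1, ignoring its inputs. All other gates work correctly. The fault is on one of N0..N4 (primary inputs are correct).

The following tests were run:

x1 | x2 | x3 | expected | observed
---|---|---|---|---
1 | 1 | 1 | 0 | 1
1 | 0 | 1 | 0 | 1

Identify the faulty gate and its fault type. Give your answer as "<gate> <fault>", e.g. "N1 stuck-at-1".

Fault-free values for test 1 (x1=1, x2=1, x3=1): N0=0, N1=1, N2=1, N3=0, N4=0, giving Y=0. Observed 1.
Test 1: faults giving observed 1 are {N1 stuck-at-0, N4 stuck-at-1}.
Test 2 (x1=1, x2=0, x3=1): fault-free N0=0, N1=0, N2=0, N3=1, N4=0 → 0; observed 1. Eliminates N1 stuck-at-0.
Only N4 stuck-at-1 is consistent with every test.

N4 stuck-at-1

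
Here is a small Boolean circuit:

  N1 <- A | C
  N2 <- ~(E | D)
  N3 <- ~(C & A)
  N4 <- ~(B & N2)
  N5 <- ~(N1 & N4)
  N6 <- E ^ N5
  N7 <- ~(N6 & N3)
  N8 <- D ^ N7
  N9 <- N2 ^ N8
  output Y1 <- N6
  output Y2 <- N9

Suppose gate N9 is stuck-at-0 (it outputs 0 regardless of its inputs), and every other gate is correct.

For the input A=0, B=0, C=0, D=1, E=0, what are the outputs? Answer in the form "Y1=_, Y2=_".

Propagate with N9 forced: N1=0, N2=0, N3=1, N4=1, N5=1, N6=1, N7=0, N8=1, N9=0 [stuck-at-0].
So the outputs are Y1=1, Y2=0. (Without the fault they would be Y1=1, Y2=1.)

Y1=1, Y2=0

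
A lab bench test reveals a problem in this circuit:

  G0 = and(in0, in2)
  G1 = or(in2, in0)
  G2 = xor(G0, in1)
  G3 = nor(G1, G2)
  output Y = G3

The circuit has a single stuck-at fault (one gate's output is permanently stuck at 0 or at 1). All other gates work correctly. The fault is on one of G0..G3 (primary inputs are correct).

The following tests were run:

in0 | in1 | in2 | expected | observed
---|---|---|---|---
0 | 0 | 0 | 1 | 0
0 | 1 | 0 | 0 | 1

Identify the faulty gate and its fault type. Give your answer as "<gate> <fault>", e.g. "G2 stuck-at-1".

G0 stuck-at-1

Fault-free values for test 1 (in0=0, in1=0, in2=0): G0=0, G1=0, G2=0, G3=1, giving Y=1. Observed 0.
Test 1: faults giving observed 0 are {G0 stuck-at-1, G1 stuck-at-1, G2 stuck-at-1, G3 stuck-at-0}.
Test 2 (in0=0, in1=1, in2=0): fault-free G0=0, G1=0, G2=1, G3=0 → 0; observed 1. Eliminates G1 stuck-at-1, G2 stuck-at-1, G3 stuck-at-0.
Only G0 stuck-at-1 is consistent with every test.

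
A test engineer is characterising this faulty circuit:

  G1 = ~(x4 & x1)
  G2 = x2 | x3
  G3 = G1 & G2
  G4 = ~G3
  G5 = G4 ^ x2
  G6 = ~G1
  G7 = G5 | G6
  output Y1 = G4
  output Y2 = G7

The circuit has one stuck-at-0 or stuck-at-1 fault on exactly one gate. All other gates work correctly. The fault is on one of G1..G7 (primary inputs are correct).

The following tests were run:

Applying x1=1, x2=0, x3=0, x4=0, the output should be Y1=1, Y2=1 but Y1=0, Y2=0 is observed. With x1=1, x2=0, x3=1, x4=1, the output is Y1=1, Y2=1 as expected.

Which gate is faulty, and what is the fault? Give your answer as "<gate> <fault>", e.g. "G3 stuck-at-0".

Fault-free values for test 1 (x1=1, x2=0, x3=0, x4=0): G1=1, G2=0, G3=0, G4=1, G5=1, G6=0, G7=1, giving Y1=1, Y2=1. Observed Y1=0, Y2=0.
Test 1: faults giving observed Y1=0, Y2=0 are {G2 stuck-at-1, G3 stuck-at-1, G4 stuck-at-0}.
Test 2 (x1=1, x2=0, x3=1, x4=1): fault-free G1=0, G2=1, G3=0, G4=1, G5=1, G6=1, G7=1 → Y1=1, Y2=1; observed Y1=1, Y2=1. Eliminates G3 stuck-at-1, G4 stuck-at-0.
Only G2 stuck-at-1 is consistent with every test.

G2 stuck-at-1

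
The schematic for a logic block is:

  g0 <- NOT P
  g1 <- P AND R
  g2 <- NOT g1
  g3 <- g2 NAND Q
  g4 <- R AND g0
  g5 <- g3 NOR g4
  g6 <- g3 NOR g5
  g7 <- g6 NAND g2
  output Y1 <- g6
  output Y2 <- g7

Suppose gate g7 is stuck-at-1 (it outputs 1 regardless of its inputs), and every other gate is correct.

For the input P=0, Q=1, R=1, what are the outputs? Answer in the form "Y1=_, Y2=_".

Propagate with g7 forced: g0=1, g1=0, g2=1, g3=0, g4=1, g5=0, g6=1, g7=1 [stuck-at-1].
So the outputs are Y1=1, Y2=1. (Without the fault they would be Y1=1, Y2=0.)

Y1=1, Y2=1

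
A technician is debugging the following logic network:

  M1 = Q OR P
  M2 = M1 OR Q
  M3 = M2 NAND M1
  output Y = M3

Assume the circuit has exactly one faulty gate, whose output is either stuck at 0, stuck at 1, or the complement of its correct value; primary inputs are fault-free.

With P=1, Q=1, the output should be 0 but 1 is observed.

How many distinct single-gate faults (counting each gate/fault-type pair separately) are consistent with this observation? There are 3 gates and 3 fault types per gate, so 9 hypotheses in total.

6

Fault-free: M1=1, M2=1, M3=0 → 0. Observed 1.
  M1 stuck-at-0: output 1 ✓
  M1 stuck-at-1: output 0 ✗
  M1 inverted output: output 1 ✓
  M2 stuck-at-0: output 1 ✓
  M2 stuck-at-1: output 0 ✗
  M2 inverted output: output 1 ✓
  M3 stuck-at-0: output 0 ✗
  M3 stuck-at-1: output 1 ✓
  M3 inverted output: output 1 ✓
Consistent faults: {M1 stuck-at-0, M1 inverted output, M2 stuck-at-0, M2 inverted output, M3 stuck-at-1, M3 inverted output} — 6 in all.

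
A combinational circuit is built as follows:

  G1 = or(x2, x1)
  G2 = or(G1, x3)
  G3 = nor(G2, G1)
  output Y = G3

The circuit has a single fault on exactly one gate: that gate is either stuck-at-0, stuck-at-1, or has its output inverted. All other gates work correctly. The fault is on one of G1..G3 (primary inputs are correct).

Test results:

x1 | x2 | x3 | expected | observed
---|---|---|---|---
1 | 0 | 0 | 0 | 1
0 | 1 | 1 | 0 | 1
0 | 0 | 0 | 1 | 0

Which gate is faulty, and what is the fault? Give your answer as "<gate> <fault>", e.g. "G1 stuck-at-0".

G3 inverted output

Fault-free values for test 1 (x1=1, x2=0, x3=0): G1=1, G2=1, G3=0, giving Y=0. Observed 1.
Test 1: faults giving observed 1 are {G1 stuck-at-0, G1 inverted output, G3 stuck-at-1, G3 inverted output}.
Test 2 (x1=0, x2=1, x3=1): fault-free G1=1, G2=1, G3=0 → 0; observed 1. Eliminates G1 stuck-at-0, G1 inverted output.
Test 3 (x1=0, x2=0, x3=0): fault-free G1=0, G2=0, G3=1 → 1; observed 0. Eliminates G3 stuck-at-1.
Only G3 inverted output is consistent with every test.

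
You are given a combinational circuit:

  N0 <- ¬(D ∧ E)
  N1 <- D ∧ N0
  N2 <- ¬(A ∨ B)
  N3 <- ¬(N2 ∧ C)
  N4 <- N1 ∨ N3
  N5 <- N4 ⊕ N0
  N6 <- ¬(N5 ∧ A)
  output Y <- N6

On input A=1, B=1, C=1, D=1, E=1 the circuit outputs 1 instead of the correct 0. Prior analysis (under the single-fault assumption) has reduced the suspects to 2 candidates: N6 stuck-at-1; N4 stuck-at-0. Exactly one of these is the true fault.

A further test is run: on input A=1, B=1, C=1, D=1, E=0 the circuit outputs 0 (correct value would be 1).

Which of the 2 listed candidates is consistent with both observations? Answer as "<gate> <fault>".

N4 stuck-at-0

Evaluate each candidate on input A=1, B=1, C=1, D=1, E=0:
  N6 stuck-at-1: N0=1, N1=1, N2=0, N3=1, N4=1, N5=0, N6=1 [stuck-at-1] → 1 — eliminated
  N4 stuck-at-0: N0=1, N1=1, N2=0, N3=1, N4=0 [stuck-at-0], N5=1, N6=0 → 0 — matches
Only N4 stuck-at-0 reproduces the observed 0.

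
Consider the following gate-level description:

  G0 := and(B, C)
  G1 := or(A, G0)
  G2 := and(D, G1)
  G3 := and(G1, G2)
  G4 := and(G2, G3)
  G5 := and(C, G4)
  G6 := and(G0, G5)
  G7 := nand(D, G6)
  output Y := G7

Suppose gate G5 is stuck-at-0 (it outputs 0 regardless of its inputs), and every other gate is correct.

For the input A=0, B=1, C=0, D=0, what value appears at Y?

1

Propagate with G5 forced: G0=0, G1=0, G2=0, G3=0, G4=0, G5=0 [stuck-at-0], G6=0, G7=1.
So Y = 1. (Same as the fault-free value — the fault is masked on this input.)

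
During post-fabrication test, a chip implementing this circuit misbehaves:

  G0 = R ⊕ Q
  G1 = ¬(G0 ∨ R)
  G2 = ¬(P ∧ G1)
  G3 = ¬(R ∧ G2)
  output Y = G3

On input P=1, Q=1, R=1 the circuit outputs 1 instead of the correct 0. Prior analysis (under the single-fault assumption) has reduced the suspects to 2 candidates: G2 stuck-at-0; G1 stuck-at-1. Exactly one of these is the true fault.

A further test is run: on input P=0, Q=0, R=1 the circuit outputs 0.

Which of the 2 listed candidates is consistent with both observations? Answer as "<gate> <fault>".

G1 stuck-at-1

Evaluate each candidate on input P=0, Q=0, R=1:
  G2 stuck-at-0: G0=1, G1=0, G2=0 [stuck-at-0], G3=1 → 1 — eliminated
  G1 stuck-at-1: G0=1, G1=1 [stuck-at-1], G2=1, G3=0 → 0 — matches
Only G1 stuck-at-1 reproduces the observed 0.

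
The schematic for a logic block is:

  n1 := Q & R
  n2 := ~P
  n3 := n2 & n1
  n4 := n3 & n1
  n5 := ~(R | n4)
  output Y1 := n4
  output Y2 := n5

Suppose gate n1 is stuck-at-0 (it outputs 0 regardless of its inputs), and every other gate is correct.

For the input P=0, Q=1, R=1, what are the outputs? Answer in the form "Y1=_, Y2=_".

Propagate with n1 forced: n1=0 [stuck-at-0], n2=1, n3=0, n4=0, n5=0.
So the outputs are Y1=0, Y2=0. (Without the fault they would be Y1=1, Y2=0.)

Y1=0, Y2=0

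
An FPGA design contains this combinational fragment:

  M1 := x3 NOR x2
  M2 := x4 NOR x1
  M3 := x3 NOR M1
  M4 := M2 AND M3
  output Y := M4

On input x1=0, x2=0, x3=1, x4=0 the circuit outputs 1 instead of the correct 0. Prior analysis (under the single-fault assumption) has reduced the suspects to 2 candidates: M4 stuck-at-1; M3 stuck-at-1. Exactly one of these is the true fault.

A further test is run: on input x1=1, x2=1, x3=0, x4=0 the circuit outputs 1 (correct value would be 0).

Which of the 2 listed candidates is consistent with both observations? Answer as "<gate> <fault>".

Evaluate each candidate on input x1=1, x2=1, x3=0, x4=0:
  M4 stuck-at-1: M1=0, M2=0, M3=1, M4=1 [stuck-at-1] → 1 — matches
  M3 stuck-at-1: M1=0, M2=0, M3=1 [stuck-at-1], M4=0 → 0 — eliminated
Only M4 stuck-at-1 reproduces the observed 1.

M4 stuck-at-1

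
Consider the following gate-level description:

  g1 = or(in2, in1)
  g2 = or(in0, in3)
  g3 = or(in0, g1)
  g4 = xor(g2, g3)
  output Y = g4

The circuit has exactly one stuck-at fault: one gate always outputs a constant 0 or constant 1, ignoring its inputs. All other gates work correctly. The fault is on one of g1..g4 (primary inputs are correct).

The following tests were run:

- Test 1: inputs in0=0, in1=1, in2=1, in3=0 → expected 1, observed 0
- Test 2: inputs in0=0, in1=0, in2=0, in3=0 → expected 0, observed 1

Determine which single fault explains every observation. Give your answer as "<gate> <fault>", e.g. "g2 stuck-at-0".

g2 stuck-at-1

Fault-free values for test 1 (in0=0, in1=1, in2=1, in3=0): g1=1, g2=0, g3=1, g4=1, giving Y=1. Observed 0.
Test 1: faults giving observed 0 are {g1 stuck-at-0, g2 stuck-at-1, g3 stuck-at-0, g4 stuck-at-0}.
Test 2 (in0=0, in1=0, in2=0, in3=0): fault-free g1=0, g2=0, g3=0, g4=0 → 0; observed 1. Eliminates g1 stuck-at-0, g3 stuck-at-0, g4 stuck-at-0.
Only g2 stuck-at-1 is consistent with every test.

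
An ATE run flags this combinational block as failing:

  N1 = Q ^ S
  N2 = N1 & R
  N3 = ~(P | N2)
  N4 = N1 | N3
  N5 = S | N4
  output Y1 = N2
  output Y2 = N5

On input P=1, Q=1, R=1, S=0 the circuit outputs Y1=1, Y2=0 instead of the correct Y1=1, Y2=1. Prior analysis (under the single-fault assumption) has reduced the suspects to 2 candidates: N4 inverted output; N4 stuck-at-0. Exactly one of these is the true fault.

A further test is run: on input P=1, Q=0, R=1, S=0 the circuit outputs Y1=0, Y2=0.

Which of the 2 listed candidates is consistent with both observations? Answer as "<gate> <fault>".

N4 stuck-at-0

Evaluate each candidate on input P=1, Q=0, R=1, S=0:
  N4 inverted output: N1=0, N2=0, N3=0, N4=1 [inverted output], N5=1 → Y1=0, Y2=1 — eliminated
  N4 stuck-at-0: N1=0, N2=0, N3=0, N4=0 [stuck-at-0], N5=0 → Y1=0, Y2=0 — matches
Only N4 stuck-at-0 reproduces the observed Y1=0, Y2=0.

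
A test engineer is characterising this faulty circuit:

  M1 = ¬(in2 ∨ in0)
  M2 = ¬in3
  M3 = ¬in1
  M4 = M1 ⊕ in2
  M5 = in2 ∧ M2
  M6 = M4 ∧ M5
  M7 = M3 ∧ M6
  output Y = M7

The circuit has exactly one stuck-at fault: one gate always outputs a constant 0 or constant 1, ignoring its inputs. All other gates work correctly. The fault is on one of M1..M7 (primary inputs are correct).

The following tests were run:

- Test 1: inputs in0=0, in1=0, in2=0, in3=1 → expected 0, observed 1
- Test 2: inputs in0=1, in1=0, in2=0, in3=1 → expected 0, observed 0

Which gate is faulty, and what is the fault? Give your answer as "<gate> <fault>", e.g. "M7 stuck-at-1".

M5 stuck-at-1

Fault-free values for test 1 (in0=0, in1=0, in2=0, in3=1): M1=1, M2=0, M3=1, M4=1, M5=0, M6=0, M7=0, giving Y=0. Observed 1.
Test 1: faults giving observed 1 are {M5 stuck-at-1, M6 stuck-at-1, M7 stuck-at-1}.
Test 2 (in0=1, in1=0, in2=0, in3=1): fault-free M1=0, M2=0, M3=1, M4=0, M5=0, M6=0, M7=0 → 0; observed 0. Eliminates M6 stuck-at-1, M7 stuck-at-1.
Only M5 stuck-at-1 is consistent with every test.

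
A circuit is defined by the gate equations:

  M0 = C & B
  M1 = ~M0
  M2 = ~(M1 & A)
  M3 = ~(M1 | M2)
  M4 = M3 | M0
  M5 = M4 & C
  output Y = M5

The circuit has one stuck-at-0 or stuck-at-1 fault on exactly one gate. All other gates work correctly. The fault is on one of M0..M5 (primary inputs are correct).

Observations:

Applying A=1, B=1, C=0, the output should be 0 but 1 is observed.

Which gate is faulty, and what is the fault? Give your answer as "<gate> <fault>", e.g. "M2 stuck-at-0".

Fault-free values for test 1 (A=1, B=1, C=0): M0=0, M1=1, M2=0, M3=0, M4=0, M5=0, giving Y=0. Observed 1.
Test 1: faults giving observed 1 are {M5 stuck-at-1}.
Only M5 stuck-at-1 is consistent with every test.

M5 stuck-at-1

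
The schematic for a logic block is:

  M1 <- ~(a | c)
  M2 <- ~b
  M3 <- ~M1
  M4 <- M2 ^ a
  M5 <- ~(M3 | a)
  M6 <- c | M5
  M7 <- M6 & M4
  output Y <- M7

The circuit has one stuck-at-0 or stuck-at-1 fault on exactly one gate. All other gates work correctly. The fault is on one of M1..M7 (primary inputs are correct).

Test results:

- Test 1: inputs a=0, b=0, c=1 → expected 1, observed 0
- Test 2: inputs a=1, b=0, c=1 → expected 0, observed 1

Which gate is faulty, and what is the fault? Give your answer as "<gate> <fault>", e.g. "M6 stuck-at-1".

Fault-free values for test 1 (a=0, b=0, c=1): M1=0, M2=1, M3=1, M4=1, M5=0, M6=1, M7=1, giving Y=1. Observed 0.
Test 1: faults giving observed 0 are {M2 stuck-at-0, M4 stuck-at-0, M6 stuck-at-0, M7 stuck-at-0}.
Test 2 (a=1, b=0, c=1): fault-free M1=0, M2=1, M3=1, M4=0, M5=0, M6=1, M7=0 → 0; observed 1. Eliminates M4 stuck-at-0, M6 stuck-at-0, M7 stuck-at-0.
Only M2 stuck-at-0 is consistent with every test.

M2 stuck-at-0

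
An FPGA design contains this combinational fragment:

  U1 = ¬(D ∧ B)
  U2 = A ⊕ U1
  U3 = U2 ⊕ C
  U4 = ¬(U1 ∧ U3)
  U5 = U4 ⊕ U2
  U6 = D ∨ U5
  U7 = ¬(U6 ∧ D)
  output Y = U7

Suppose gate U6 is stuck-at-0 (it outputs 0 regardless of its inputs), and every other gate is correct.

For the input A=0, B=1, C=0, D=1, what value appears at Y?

Propagate with U6 forced: U1=0, U2=0, U3=0, U4=1, U5=1, U6=0 [stuck-at-0], U7=1.
So Y = 1. (Without the fault it would be 0.)

1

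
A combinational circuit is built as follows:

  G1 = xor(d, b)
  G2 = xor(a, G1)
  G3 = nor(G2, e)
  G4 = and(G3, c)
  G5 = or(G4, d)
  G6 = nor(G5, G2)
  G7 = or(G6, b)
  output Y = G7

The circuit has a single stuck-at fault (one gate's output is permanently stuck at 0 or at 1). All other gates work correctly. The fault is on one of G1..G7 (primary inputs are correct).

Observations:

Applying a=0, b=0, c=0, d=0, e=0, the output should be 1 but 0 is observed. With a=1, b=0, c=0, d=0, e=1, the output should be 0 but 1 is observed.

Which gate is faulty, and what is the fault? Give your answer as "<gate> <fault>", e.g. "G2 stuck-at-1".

Fault-free values for test 1 (a=0, b=0, c=0, d=0, e=0): G1=0, G2=0, G3=1, G4=0, G5=0, G6=1, G7=1, giving Y=1. Observed 0.
Test 1: faults giving observed 0 are {G1 stuck-at-1, G2 stuck-at-1, G4 stuck-at-1, G5 stuck-at-1, G6 stuck-at-0, G7 stuck-at-0}.
Test 2 (a=1, b=0, c=0, d=0, e=1): fault-free G1=0, G2=1, G3=0, G4=0, G5=0, G6=0, G7=0 → 0; observed 1. Eliminates G2 stuck-at-1, G4 stuck-at-1, G5 stuck-at-1, G6 stuck-at-0, G7 stuck-at-0.
Only G1 stuck-at-1 is consistent with every test.

G1 stuck-at-1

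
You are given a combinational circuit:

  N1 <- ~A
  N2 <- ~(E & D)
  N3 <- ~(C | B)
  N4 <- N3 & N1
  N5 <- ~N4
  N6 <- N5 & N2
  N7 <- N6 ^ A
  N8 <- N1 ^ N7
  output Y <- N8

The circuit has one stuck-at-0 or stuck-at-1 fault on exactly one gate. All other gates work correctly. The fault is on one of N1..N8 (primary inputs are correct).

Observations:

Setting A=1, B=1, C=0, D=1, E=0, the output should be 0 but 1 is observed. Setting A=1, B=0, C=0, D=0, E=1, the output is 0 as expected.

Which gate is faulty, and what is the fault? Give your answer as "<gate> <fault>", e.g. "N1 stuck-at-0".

Fault-free values for test 1 (A=1, B=1, C=0, D=1, E=0): N1=0, N2=1, N3=0, N4=0, N5=1, N6=1, N7=0, N8=0, giving Y=0. Observed 1.
Test 1: faults giving observed 1 are {N1 stuck-at-1, N2 stuck-at-0, N4 stuck-at-1, N5 stuck-at-0, N6 stuck-at-0, N7 stuck-at-1, N8 stuck-at-1}.
Test 2 (A=1, B=0, C=0, D=0, E=1): fault-free N1=0, N2=1, N3=1, N4=0, N5=1, N6=1, N7=0, N8=0 → 0; observed 0. Eliminates N2 stuck-at-0, N4 stuck-at-1, N5 stuck-at-0, N6 stuck-at-0, N7 stuck-at-1, N8 stuck-at-1.
Only N1 stuck-at-1 is consistent with every test.

N1 stuck-at-1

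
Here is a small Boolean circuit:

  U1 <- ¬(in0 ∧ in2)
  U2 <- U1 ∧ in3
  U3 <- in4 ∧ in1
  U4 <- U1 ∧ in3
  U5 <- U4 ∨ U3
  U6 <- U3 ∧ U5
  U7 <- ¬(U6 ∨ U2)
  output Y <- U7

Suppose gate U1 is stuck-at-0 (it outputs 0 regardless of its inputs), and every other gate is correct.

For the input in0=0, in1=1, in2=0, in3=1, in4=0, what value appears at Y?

Propagate with U1 forced: U1=0 [stuck-at-0], U2=0, U3=0, U4=0, U5=0, U6=0, U7=1.
So Y = 1. (Without the fault it would be 0.)

1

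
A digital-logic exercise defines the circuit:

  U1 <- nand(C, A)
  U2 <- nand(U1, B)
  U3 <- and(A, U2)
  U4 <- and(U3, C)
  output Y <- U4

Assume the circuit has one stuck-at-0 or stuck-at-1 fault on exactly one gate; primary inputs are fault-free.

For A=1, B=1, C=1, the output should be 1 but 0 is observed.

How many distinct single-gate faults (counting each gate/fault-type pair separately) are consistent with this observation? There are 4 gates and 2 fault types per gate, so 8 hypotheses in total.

Fault-free: U1=0, U2=1, U3=1, U4=1 → 1. Observed 0.
  U1 stuck-at-0: output 1 ✗
  U1 stuck-at-1: output 0 ✓
  U2 stuck-at-0: output 0 ✓
  U2 stuck-at-1: output 1 ✗
  U3 stuck-at-0: output 0 ✓
  U3 stuck-at-1: output 1 ✗
  U4 stuck-at-0: output 0 ✓
  U4 stuck-at-1: output 1 ✗
Consistent faults: {U1 stuck-at-1, U2 stuck-at-0, U3 stuck-at-0, U4 stuck-at-0} — 4 in all.

4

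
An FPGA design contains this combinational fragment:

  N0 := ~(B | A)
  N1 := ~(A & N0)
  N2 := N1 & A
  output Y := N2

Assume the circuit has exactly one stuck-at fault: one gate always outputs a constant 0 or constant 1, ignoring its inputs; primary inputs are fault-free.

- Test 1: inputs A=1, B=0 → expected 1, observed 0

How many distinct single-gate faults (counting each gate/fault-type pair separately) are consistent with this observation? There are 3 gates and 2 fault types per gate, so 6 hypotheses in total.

3

Fault-free: N0=0, N1=1, N2=1 → 1. Observed 0.
  N0 stuck-at-0: output 1 ✗
  N0 stuck-at-1: output 0 ✓
  N1 stuck-at-0: output 0 ✓
  N1 stuck-at-1: output 1 ✗
  N2 stuck-at-0: output 0 ✓
  N2 stuck-at-1: output 1 ✗
Consistent faults: {N0 stuck-at-1, N1 stuck-at-0, N2 stuck-at-0} — 3 in all.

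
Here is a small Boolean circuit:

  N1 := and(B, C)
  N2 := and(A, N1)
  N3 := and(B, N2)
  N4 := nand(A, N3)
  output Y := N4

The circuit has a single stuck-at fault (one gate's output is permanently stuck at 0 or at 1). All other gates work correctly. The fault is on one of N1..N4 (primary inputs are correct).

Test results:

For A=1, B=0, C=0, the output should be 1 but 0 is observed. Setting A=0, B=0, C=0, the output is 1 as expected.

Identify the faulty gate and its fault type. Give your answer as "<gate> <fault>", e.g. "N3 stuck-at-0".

Fault-free values for test 1 (A=1, B=0, C=0): N1=0, N2=0, N3=0, N4=1, giving Y=1. Observed 0.
Test 1: faults giving observed 0 are {N3 stuck-at-1, N4 stuck-at-0}.
Test 2 (A=0, B=0, C=0): fault-free N1=0, N2=0, N3=0, N4=1 → 1; observed 1. Eliminates N4 stuck-at-0.
Only N3 stuck-at-1 is consistent with every test.

N3 stuck-at-1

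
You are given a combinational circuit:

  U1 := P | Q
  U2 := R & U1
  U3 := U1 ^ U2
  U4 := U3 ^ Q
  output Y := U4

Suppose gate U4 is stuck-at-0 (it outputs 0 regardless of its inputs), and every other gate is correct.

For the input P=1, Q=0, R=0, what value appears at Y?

0

Propagate with U4 forced: U1=1, U2=0, U3=1, U4=0 [stuck-at-0].
So Y = 0. (Without the fault it would be 1.)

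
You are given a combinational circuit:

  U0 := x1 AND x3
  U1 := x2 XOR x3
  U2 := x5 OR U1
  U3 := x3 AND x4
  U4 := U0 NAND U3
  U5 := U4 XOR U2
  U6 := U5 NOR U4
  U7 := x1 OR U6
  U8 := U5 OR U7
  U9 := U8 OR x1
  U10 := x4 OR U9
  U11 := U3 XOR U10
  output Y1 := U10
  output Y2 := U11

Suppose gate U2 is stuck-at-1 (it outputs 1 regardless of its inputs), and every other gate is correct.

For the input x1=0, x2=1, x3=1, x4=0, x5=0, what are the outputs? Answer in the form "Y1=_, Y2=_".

Y1=0, Y2=0

Propagate with U2 forced: U0=0, U1=0, U2=1 [stuck-at-1], U3=0, U4=1, U5=0, U6=0, U7=0, U8=0, U9=0, U10=0, U11=0.
So the outputs are Y1=0, Y2=0. (Without the fault they would be Y1=1, Y2=1.)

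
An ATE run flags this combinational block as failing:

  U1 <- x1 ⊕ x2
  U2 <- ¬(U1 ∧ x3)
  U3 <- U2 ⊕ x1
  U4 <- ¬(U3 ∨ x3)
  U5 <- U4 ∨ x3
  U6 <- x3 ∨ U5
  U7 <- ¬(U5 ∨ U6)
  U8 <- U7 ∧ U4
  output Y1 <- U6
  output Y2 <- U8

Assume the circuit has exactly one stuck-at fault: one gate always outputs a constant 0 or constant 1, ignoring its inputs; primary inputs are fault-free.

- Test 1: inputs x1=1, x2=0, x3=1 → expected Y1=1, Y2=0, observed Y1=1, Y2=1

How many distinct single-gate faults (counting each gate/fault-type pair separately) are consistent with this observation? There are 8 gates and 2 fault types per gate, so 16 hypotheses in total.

1

Fault-free: U1=1, U2=0, U3=1, U4=0, U5=1, U6=1, U7=0, U8=0 → Y1=1, Y2=0. Observed Y1=1, Y2=1.
  U1: none of the 2 fault types match ✗
  U2: none of the 2 fault types match ✗
  U3: none of the 2 fault types match ✗
  U4: none of the 2 fault types match ✗
  U5: none of the 2 fault types match ✗
  U6: none of the 2 fault types match ✗
  U7: none of the 2 fault types match ✗
  U8: stuck-at-1 ✓; others ✗
Consistent faults: {U8 stuck-at-1} — 1 in all.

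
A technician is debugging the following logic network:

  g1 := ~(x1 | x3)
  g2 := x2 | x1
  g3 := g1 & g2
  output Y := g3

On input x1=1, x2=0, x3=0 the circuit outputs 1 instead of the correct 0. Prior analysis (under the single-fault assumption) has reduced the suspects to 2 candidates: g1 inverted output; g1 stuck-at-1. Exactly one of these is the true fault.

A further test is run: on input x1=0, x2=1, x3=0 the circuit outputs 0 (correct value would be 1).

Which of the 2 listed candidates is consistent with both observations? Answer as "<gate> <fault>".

g1 inverted output

Evaluate each candidate on input x1=0, x2=1, x3=0:
  g1 inverted output: g1=0 [inverted output], g2=1, g3=0 → 0 — matches
  g1 stuck-at-1: g1=1 [stuck-at-1], g2=1, g3=1 → 1 — eliminated
Only g1 inverted output reproduces the observed 0.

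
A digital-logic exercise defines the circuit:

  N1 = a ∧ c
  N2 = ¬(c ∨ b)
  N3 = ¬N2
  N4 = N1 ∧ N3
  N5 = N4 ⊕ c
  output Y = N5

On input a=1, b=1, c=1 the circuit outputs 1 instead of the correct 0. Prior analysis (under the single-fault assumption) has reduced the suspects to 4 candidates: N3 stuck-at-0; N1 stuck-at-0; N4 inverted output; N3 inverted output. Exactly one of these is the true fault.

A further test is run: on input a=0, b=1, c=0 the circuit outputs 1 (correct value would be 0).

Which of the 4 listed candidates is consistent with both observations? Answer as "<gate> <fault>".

N4 inverted output

Evaluate each candidate on input a=0, b=1, c=0:
  N3 stuck-at-0: N1=0, N2=0, N3=0 [stuck-at-0], N4=0, N5=0 → 0 — eliminated
  N1 stuck-at-0: N1=0 [stuck-at-0], N2=0, N3=1, N4=0, N5=0 → 0 — eliminated
  N4 inverted output: N1=0, N2=0, N3=1, N4=1 [inverted output], N5=1 → 1 — matches
  N3 inverted output: N1=0, N2=0, N3=0 [inverted output], N4=0, N5=0 → 0 — eliminated
Only N4 inverted output reproduces the observed 1.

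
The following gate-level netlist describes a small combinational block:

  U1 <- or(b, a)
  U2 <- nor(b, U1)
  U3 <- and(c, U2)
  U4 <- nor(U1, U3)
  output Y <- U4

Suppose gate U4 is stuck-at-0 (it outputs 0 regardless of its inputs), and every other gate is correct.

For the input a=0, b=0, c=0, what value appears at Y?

Propagate with U4 forced: U1=0, U2=1, U3=0, U4=0 [stuck-at-0].
So Y = 0. (Without the fault it would be 1.)

0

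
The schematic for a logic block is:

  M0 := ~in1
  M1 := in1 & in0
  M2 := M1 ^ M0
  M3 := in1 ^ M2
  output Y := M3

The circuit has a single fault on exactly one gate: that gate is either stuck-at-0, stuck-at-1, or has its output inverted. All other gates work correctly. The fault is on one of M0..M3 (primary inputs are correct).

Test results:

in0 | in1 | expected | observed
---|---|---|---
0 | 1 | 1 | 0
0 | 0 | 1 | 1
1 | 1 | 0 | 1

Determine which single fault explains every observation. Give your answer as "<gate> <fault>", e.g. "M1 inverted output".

M0 stuck-at-1

Fault-free values for test 1 (in0=0, in1=1): M0=0, M1=0, M2=0, M3=1, giving Y=1. Observed 0.
Test 1: faults giving observed 0 are {M0 stuck-at-1, M0 inverted output, M1 stuck-at-1, M1 inverted output, M2 stuck-at-1, M2 inverted output, M3 stuck-at-0, M3 inverted output}.
Test 2 (in0=0, in1=0): fault-free M0=1, M1=0, M2=1, M3=1 → 1; observed 1. Eliminates M0 inverted output, M1 stuck-at-1, M1 inverted output, M2 inverted output, M3 stuck-at-0, M3 inverted output.
Test 3 (in0=1, in1=1): fault-free M0=0, M1=1, M2=1, M3=0 → 0; observed 1. Eliminates M2 stuck-at-1.
Only M0 stuck-at-1 is consistent with every test.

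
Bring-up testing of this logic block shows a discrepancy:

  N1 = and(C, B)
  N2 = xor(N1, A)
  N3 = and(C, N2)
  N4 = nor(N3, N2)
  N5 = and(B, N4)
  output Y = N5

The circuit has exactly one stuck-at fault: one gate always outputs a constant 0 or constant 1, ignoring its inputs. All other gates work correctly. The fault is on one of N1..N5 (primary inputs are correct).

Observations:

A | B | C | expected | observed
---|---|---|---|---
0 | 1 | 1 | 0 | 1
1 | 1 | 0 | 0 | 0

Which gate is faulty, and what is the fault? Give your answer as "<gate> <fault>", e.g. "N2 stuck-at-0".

N1 stuck-at-0

Fault-free values for test 1 (A=0, B=1, C=1): N1=1, N2=1, N3=1, N4=0, N5=0, giving Y=0. Observed 1.
Test 1: faults giving observed 1 are {N1 stuck-at-0, N2 stuck-at-0, N4 stuck-at-1, N5 stuck-at-1}.
Test 2 (A=1, B=1, C=0): fault-free N1=0, N2=1, N3=0, N4=0, N5=0 → 0; observed 0. Eliminates N2 stuck-at-0, N4 stuck-at-1, N5 stuck-at-1.
Only N1 stuck-at-0 is consistent with every test.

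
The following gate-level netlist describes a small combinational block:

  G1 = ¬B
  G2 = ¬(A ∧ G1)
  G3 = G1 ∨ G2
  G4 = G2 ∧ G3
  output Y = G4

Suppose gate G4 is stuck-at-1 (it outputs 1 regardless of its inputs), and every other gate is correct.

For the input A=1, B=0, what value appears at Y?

Propagate with G4 forced: G1=1, G2=0, G3=1, G4=1 [stuck-at-1].
So Y = 1. (Without the fault it would be 0.)

1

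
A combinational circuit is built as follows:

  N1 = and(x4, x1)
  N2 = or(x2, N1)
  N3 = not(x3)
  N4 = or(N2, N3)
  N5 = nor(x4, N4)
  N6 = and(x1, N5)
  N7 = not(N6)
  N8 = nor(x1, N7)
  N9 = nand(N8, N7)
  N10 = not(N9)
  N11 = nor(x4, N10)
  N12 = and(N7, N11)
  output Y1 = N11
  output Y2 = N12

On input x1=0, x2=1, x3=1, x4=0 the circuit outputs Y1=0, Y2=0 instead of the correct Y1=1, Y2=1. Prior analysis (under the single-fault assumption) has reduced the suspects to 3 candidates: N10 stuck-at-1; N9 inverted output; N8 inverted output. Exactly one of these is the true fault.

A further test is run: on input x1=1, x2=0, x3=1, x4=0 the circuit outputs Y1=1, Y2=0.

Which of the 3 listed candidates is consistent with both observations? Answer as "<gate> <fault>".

N8 inverted output

Evaluate each candidate on input x1=1, x2=0, x3=1, x4=0:
  N10 stuck-at-1: N1=0, N2=0, N3=0, N4=0, N5=1, N6=1, N7=0, N8=0, N9=1, N10=1 [stuck-at-1], N11=0, N12=0 → Y1=0, Y2=0 — eliminated
  N9 inverted output: N1=0, N2=0, N3=0, N4=0, N5=1, N6=1, N7=0, N8=0, N9=0 [inverted output], N10=1, N11=0, N12=0 → Y1=0, Y2=0 — eliminated
  N8 inverted output: N1=0, N2=0, N3=0, N4=0, N5=1, N6=1, N7=0, N8=1 [inverted output], N9=1, N10=0, N11=1, N12=0 → Y1=1, Y2=0 — matches
Only N8 inverted output reproduces the observed Y1=1, Y2=0.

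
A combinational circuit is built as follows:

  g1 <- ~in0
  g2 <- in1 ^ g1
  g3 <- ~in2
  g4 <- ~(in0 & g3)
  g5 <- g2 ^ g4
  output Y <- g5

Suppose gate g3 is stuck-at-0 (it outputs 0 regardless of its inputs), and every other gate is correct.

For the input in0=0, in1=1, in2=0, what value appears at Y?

1

Propagate with g3 forced: g1=1, g2=0, g3=0 [stuck-at-0], g4=1, g5=1.
So Y = 1. (Same as the fault-free value — the fault is masked on this input.)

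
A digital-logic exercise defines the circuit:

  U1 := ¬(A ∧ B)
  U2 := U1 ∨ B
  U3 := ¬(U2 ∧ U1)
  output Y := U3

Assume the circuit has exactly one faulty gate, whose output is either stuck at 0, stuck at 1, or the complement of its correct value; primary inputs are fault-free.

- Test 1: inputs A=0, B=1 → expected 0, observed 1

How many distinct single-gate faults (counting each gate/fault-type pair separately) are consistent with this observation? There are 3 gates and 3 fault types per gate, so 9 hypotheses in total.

Fault-free: U1=1, U2=1, U3=0 → 0. Observed 1.
  U1 stuck-at-0: output 1 ✓
  U1 stuck-at-1: output 0 ✗
  U1 inverted output: output 1 ✓
  U2 stuck-at-0: output 1 ✓
  U2 stuck-at-1: output 0 ✗
  U2 inverted output: output 1 ✓
  U3 stuck-at-0: output 0 ✗
  U3 stuck-at-1: output 1 ✓
  U3 inverted output: output 1 ✓
Consistent faults: {U1 stuck-at-0, U1 inverted output, U2 stuck-at-0, U2 inverted output, U3 stuck-at-1, U3 inverted output} — 6 in all.

6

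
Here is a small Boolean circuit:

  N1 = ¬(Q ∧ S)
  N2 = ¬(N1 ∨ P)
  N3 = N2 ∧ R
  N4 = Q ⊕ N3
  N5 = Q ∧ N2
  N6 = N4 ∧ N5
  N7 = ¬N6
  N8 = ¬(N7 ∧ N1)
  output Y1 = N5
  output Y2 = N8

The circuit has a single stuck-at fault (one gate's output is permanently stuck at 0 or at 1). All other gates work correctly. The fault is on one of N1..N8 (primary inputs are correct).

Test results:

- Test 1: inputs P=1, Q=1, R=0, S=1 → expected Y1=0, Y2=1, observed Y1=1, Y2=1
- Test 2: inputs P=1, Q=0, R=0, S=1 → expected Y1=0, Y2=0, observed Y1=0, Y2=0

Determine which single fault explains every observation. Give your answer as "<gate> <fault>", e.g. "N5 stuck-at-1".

Fault-free values for test 1 (P=1, Q=1, R=0, S=1): N1=0, N2=0, N3=0, N4=1, N5=0, N6=0, N7=1, N8=1, giving Y1=0, Y2=1. Observed Y1=1, Y2=1.
Test 1: faults giving observed Y1=1, Y2=1 are {N2 stuck-at-1, N5 stuck-at-1}.
Test 2 (P=1, Q=0, R=0, S=1): fault-free N1=1, N2=0, N3=0, N4=0, N5=0, N6=0, N7=1, N8=0 → Y1=0, Y2=0; observed Y1=0, Y2=0. Eliminates N5 stuck-at-1.
Only N2 stuck-at-1 is consistent with every test.

N2 stuck-at-1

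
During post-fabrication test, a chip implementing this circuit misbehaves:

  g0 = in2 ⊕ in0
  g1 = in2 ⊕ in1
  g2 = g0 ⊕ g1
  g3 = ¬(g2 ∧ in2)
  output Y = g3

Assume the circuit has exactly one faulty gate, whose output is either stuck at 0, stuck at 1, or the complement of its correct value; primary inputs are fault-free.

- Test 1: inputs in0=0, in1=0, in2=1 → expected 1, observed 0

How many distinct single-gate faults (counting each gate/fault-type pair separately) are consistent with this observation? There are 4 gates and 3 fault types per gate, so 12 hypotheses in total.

Fault-free: g0=1, g1=1, g2=0, g3=1 → 1. Observed 0.
  g0 stuck-at-0: output 0 ✓
  g0 stuck-at-1: output 1 ✗
  g0 inverted output: output 0 ✓
  g1 stuck-at-0: output 0 ✓
  g1 stuck-at-1: output 1 ✗
  g1 inverted output: output 0 ✓
  g2 stuck-at-0: output 1 ✗
  g2 stuck-at-1: output 0 ✓
  g2 inverted output: output 0 ✓
  g3 stuck-at-0: output 0 ✓
  g3 stuck-at-1: output 1 ✗
  g3 inverted output: output 0 ✓
Consistent faults: {g0 stuck-at-0, g0 inverted output, g1 stuck-at-0, g1 inverted output, g2 stuck-at-1, g2 inverted output, g3 stuck-at-0, g3 inverted output} — 8 in all.

8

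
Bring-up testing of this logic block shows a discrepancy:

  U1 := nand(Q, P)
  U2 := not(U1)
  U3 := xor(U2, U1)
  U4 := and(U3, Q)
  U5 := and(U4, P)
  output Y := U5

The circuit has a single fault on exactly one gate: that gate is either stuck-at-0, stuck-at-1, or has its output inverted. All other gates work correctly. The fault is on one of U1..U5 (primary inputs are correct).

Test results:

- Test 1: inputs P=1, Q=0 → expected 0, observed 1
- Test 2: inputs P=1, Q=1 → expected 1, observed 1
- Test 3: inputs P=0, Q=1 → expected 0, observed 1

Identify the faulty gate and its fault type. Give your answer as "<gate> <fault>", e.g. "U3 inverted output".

Fault-free values for test 1 (P=1, Q=0): U1=1, U2=0, U3=1, U4=0, U5=0, giving Y=0. Observed 1.
Test 1: faults giving observed 1 are {U4 stuck-at-1, U4 inverted output, U5 stuck-at-1, U5 inverted output}.
Test 2 (P=1, Q=1): fault-free U1=0, U2=1, U3=1, U4=1, U5=1 → 1; observed 1. Eliminates U4 inverted output, U5 inverted output.
Test 3 (P=0, Q=1): fault-free U1=1, U2=0, U3=1, U4=1, U5=0 → 0; observed 1. Eliminates U4 stuck-at-1.
Only U5 stuck-at-1 is consistent with every test.

U5 stuck-at-1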